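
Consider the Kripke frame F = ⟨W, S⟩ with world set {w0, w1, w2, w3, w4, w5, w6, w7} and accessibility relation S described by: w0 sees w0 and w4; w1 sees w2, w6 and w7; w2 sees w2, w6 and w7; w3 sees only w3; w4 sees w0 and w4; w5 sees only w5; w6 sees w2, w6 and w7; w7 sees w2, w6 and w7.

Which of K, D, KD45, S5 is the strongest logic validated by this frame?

KD45

Serial (axiom D): yes — every world has a successor (e.g. w0 S w0).
Euclidean (axiom 5): yes — any two successors of a common world are S-related.
Transitive (axiom 4): yes — every two-step S-path is closed by a direct edge.
Reflexive (axiom T): no — w1 is not related to itself.
So F validates K, D, KD45; S5 would additionally require S to be reflexive. The strongest is KD45.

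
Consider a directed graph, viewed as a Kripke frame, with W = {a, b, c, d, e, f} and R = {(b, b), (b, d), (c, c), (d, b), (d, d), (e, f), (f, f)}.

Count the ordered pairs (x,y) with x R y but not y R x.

Enumerating: (e,f).

1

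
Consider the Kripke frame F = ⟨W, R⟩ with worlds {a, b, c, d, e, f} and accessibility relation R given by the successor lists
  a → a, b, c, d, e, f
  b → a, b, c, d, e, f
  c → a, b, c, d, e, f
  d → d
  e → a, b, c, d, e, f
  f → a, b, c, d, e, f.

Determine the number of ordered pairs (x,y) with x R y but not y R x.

5

Enumerating: (a,d), (b,d), (c,d), (e,d), (f,d).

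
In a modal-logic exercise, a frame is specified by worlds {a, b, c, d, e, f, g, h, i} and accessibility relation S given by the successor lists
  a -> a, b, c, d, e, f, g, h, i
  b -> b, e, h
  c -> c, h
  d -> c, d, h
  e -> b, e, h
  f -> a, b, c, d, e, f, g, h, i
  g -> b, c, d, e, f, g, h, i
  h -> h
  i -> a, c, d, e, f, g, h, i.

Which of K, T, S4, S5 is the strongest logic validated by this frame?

Reflexive (axiom T): yes — every world is S-related to itself.
Transitive (axiom 4): no — g S f and f S a, but not g S a.
Euclidean (axiom 5): no — a S b and a S c, but not b S c.
So F validates K, T; S4 would additionally require S to be transitive. The strongest is T.

T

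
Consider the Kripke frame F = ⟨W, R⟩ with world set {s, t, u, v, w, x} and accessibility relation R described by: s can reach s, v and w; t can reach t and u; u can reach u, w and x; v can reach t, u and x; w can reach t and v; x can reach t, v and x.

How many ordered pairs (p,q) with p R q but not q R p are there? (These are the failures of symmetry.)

10

Enumerating: (s,v), (s,w), (t,u), (u,w), (u,x), (v,t), (v,u), (w,t), (w,v), (x,t).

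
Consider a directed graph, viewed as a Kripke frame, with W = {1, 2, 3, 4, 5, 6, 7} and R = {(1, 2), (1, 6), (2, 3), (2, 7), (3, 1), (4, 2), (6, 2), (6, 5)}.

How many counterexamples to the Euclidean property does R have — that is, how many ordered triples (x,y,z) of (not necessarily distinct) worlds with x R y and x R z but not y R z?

13

Enumerating: (1,2,2), (1,2,6), (1,6,6), (2,3,3), (2,3,7), (2,7,3), (2,7,7), (3,1,1), (4,2,2), (6,2,2), (6,2,5), (6,5,2), (6,5,5).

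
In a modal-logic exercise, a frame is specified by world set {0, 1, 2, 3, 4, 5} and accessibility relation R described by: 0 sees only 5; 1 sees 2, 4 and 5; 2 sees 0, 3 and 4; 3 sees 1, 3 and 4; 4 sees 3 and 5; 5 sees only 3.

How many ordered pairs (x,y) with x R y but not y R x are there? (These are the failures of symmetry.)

Enumerating: (0,5), (1,2), (1,4), (1,5), (2,0), (2,3), (2,4), (3,1), (4,5), (5,3).

10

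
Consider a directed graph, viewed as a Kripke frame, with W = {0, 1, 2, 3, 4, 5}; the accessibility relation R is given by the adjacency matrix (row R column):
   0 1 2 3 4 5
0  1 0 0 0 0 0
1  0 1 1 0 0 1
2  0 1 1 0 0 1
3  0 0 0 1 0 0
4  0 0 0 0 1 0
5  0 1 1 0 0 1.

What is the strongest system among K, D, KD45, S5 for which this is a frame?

Serial (axiom D): yes — every world has a successor (e.g. 0 R 0).
Euclidean (axiom 5): yes — any two successors of a common world are R-related.
Transitive (axiom 4): yes — every two-step R-path is closed by a direct edge.
Reflexive (axiom T): yes — every world is R-related to itself.
So F validates K, D, KD45, S5. The strongest is S5.

S5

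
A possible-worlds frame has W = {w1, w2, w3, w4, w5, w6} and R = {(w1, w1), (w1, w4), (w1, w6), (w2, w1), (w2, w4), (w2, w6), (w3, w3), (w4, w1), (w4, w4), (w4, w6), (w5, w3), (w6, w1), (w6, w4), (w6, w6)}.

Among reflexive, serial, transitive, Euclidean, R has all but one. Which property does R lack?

Reflexive: no — w2 is not related to itself.
Serial: yes — every world has a successor (e.g. w1 R w1).
Transitive: yes — every two-step R-path is closed by a direct edge.
Euclidean: yes — any two successors of a common world are R-related.
Only reflexive fails.

reflexive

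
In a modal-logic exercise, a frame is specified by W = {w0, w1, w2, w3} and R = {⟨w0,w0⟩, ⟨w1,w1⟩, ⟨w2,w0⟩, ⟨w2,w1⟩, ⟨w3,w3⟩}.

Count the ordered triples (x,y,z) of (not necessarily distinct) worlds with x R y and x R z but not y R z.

Enumerating: (w2,w0,w1), (w2,w1,w0).

2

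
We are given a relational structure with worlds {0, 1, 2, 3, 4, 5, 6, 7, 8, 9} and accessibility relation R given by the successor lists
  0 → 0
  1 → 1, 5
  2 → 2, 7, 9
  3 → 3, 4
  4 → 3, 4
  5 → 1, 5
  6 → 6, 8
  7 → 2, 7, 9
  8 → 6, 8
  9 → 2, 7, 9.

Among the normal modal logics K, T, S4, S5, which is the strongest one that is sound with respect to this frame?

Reflexive (axiom T): yes — every world is R-related to itself.
Transitive (axiom 4): yes — every two-step R-path is closed by a direct edge.
Euclidean (axiom 5): yes — any two successors of a common world are R-related.
So F validates K, T, S4, S5. The strongest is S5.

S5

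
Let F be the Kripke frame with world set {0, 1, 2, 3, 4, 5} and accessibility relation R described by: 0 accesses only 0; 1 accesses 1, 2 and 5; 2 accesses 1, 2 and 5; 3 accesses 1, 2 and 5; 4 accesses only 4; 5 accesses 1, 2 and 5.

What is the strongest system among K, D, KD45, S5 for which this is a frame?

Serial (axiom D): yes — every world has a successor (e.g. 0 R 0).
Euclidean (axiom 5): yes — any two successors of a common world are R-related.
Transitive (axiom 4): yes — every two-step R-path is closed by a direct edge.
Reflexive (axiom T): no — 3 is not related to itself.
So F validates K, D, KD45; S5 would additionally require R to be reflexive. The strongest is KD45.

KD45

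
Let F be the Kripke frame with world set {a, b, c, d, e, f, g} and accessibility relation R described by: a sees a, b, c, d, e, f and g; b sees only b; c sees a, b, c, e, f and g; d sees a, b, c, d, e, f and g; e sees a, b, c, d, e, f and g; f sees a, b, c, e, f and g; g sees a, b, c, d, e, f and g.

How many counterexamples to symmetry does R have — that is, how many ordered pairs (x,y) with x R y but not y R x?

Enumerating: (a,b), (c,b), (d,b), (d,c), (d,f), (e,b), (f,b), (g,b).

8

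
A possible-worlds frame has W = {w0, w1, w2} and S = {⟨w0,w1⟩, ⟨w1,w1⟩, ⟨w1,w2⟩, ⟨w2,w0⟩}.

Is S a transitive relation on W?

No

Transitive: no — w0 S w1 and w1 S w2, but not w0 S w2.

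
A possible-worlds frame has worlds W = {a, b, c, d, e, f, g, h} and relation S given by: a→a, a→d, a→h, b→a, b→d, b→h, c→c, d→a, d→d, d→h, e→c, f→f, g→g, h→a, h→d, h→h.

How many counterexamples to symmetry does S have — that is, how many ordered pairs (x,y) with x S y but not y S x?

Enumerating: (b,a), (b,d), (b,h), (e,c).

4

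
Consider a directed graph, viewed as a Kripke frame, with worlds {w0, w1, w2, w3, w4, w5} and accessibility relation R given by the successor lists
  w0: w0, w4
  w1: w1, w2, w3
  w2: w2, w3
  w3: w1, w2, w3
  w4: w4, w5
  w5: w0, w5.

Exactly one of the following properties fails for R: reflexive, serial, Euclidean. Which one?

Euclidean

Reflexive: yes — every world is R-related to itself.
Serial: yes — every world has a successor (e.g. w0 R w0).
Euclidean: no — w3 R w2 and w3 R w1, but not w2 R w1.
Only Euclidean fails.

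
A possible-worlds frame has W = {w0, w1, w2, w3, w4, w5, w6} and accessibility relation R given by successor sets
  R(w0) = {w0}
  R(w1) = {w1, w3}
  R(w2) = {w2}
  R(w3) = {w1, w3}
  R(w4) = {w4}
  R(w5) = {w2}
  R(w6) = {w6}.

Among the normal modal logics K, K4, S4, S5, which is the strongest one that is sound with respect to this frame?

K4

Transitive (axiom 4): yes — every two-step R-path is closed by a direct edge.
Reflexive (axiom T): no — w5 is not related to itself.
Euclidean (axiom 5): yes — any two successors of a common world are R-related.
So F validates K, K4; S4 would additionally require R to be reflexive. The strongest is K4.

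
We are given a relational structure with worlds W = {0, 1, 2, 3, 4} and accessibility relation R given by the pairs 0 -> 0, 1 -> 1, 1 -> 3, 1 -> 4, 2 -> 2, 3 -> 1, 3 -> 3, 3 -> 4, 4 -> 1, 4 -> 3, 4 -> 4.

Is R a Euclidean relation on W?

Yes

Euclidean: yes — any two successors of a common world are R-related.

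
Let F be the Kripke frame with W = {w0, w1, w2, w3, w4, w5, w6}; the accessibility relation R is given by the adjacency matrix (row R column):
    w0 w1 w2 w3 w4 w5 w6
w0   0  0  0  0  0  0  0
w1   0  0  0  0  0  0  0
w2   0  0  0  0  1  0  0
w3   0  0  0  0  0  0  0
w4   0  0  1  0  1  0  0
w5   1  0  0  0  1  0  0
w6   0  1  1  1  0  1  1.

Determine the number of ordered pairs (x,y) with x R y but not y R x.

6

Enumerating: (w5,w0), (w5,w4), (w6,w1), (w6,w2), (w6,w3), (w6,w5).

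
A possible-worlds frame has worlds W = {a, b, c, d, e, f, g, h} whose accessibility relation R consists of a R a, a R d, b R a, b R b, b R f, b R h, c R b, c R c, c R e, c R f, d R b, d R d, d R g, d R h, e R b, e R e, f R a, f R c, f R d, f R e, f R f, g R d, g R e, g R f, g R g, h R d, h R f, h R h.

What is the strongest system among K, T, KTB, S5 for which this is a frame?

T

Reflexive (axiom T): yes — every world is R-related to itself.
Symmetric (axiom B): no — a R d but not d R a.
Euclidean (axiom 5): no — b R a and b R f, but not a R f.
So F validates K, T; KTB would additionally require R to be symmetric. The strongest is T.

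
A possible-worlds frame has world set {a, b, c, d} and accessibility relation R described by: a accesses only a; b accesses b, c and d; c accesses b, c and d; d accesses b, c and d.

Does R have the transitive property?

Yes

Transitive: yes — every two-step R-path is closed by a direct edge.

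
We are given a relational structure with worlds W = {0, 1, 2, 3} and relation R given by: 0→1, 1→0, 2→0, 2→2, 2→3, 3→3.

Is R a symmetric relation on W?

Symmetric: no — 2 R 0 but not 0 R 2.

No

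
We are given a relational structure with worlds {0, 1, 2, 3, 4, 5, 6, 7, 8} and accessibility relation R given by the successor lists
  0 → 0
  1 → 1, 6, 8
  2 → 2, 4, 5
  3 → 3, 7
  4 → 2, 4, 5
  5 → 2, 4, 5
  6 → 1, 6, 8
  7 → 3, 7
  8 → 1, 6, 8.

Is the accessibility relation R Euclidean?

Yes

Euclidean: yes — any two successors of a common world are R-related.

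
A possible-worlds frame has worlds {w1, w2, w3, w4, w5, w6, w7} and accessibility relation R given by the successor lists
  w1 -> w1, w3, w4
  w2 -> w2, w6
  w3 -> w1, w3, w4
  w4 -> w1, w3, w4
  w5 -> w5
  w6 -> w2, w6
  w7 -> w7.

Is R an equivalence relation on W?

Reflexive: yes — every world is R-related to itself.
Symmetric: yes — every pair in R has its reverse in R.
Transitive: yes — every two-step R-path is closed by a direct edge.
So R is an equivalence relation.

Yes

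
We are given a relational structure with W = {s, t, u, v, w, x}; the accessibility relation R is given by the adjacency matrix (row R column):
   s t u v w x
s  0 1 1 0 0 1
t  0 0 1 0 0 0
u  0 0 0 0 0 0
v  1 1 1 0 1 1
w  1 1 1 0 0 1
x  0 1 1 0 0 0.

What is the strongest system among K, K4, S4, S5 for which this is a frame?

Transitive (axiom 4): yes — every two-step R-path is closed by a direct edge.
Reflexive (axiom T): no — s is not related to itself.
Euclidean (axiom 5): no — s R t and s R x, but not t R x.
So F validates K, K4; S4 would additionally require R to be reflexive. The strongest is K4.

K4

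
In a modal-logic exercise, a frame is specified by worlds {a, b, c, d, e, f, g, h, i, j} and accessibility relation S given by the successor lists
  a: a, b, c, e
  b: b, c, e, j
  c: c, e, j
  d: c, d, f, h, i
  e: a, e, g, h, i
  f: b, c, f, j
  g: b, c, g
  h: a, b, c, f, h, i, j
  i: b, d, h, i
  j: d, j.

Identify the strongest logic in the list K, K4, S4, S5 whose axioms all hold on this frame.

K

Transitive (axiom 4): no — a S b and b S j, but not a S j.
Reflexive (axiom T): yes — every world is S-related to itself.
Euclidean (axiom 5): no — a S c and a S b, but not c S b.
So F validates K; K4 would additionally require S to be transitive. The strongest is K.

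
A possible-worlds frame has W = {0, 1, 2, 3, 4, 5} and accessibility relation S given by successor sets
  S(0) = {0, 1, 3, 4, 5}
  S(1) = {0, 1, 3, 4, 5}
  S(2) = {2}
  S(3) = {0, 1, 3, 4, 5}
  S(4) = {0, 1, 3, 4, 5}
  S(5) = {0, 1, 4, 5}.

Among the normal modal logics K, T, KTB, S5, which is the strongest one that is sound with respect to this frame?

T

Reflexive (axiom T): yes — every world is S-related to itself.
Symmetric (axiom B): no — 3 S 5 but not 5 S 3.
Euclidean (axiom 5): no — 0 S 5 and 0 S 3, but not 5 S 3.
So F validates K, T; KTB would additionally require S to be symmetric. The strongest is T.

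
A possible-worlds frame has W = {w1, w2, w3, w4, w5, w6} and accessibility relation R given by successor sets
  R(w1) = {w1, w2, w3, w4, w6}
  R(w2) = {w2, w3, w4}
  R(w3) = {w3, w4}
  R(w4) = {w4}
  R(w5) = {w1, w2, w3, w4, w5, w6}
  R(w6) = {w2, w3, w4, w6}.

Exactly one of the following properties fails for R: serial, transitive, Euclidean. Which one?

Euclidean

Serial: yes — every world has a successor (e.g. w1 R w1).
Transitive: yes — every two-step R-path is closed by a direct edge.
Euclidean: no — w1 R w2 and w1 R w6, but not w2 R w6.
Only Euclidean fails.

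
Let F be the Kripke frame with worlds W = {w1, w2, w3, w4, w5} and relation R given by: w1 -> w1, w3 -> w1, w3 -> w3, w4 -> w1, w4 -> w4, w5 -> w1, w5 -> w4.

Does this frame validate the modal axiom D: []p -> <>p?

No

Axiom D corresponds to the accessibility relation being serial.
Serial: no — w2 has no R-successor.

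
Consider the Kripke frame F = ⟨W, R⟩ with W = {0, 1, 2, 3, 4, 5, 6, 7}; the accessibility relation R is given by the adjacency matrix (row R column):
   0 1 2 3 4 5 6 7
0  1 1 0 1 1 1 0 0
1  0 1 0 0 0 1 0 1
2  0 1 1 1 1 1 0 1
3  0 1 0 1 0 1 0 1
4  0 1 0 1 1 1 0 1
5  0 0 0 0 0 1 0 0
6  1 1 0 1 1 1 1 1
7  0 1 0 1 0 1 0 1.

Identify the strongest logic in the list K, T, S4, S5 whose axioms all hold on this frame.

Reflexive (axiom T): yes — every world is R-related to itself.
Transitive (axiom 4): no — 0 R 1 and 1 R 7, but not 0 R 7.
Euclidean (axiom 5): no — 0 R 1 and 0 R 3, but not 1 R 3.
So F validates K, T; S4 would additionally require R to be transitive. The strongest is T.

T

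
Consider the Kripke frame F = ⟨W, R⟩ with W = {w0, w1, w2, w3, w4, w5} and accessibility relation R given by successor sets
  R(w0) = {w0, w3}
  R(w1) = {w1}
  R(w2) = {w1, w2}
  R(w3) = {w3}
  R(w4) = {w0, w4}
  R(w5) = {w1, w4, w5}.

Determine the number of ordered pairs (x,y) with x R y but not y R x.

5

Enumerating: (w0,w3), (w2,w1), (w4,w0), (w5,w1), (w5,w4).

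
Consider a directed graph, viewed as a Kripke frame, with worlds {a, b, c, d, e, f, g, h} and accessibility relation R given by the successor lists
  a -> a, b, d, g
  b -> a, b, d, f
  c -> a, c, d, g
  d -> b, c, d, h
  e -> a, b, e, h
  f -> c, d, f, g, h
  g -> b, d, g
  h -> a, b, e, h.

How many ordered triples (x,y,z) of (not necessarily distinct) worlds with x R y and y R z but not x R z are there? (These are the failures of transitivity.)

Enumerating: (a,b,f), (a,d,c), (a,d,h), (b,a,g), (b,d,c), (b,d,h), (b,f,c), (b,f,g), (b,f,h), (c,a,b), (c,d,b), (c,d,h), … and 25 more.
Total: 37.

37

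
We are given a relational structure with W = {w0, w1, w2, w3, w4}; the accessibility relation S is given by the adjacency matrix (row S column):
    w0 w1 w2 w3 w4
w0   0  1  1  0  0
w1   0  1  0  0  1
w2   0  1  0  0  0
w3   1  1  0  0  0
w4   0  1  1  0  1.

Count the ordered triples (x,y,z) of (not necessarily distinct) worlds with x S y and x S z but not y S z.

7

Enumerating: (w0,w1,w2), (w0,w2,w2), (w3,w0,w0), (w3,w1,w0), (w4,w1,w2), (w4,w2,w2), (w4,w2,w4).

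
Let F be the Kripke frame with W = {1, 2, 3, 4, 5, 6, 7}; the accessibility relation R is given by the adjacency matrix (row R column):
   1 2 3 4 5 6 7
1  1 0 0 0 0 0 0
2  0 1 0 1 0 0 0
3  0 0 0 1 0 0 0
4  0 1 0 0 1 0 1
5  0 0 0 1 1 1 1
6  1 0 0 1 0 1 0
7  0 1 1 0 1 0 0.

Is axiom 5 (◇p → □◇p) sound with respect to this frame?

No

The schema 5 characterises exactly the Euclidean frames.
Euclidean: no — 4 R 2 and 4 R 5, but not 2 R 5.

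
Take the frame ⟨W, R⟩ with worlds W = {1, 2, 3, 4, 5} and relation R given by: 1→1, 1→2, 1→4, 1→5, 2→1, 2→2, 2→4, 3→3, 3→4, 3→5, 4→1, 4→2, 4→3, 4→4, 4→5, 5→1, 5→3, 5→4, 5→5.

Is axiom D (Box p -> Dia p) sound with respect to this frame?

Yes

By correspondence theory, D is valid on a frame iff R is serial.
Serial: yes — every world has a successor (e.g. 1 R 1).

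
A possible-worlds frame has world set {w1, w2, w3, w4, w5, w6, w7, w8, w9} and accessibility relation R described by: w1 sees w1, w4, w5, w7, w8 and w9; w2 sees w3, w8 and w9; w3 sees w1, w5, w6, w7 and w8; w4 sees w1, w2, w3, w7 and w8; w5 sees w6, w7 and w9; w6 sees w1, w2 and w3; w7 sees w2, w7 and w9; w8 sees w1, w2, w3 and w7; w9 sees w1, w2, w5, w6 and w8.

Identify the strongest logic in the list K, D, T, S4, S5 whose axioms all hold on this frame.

Serial (axiom D): yes — every world has a successor (e.g. w1 R w1).
Reflexive (axiom T): no — w2 is not related to itself.
Transitive (axiom 4): no — w1 R w4 and w4 R w2, but not w1 R w2.
Euclidean (axiom 5): no — w1 R w4 and w1 R w5, but not w4 R w5.
So F validates K, D; T would additionally require R to be reflexive. The strongest is D.

D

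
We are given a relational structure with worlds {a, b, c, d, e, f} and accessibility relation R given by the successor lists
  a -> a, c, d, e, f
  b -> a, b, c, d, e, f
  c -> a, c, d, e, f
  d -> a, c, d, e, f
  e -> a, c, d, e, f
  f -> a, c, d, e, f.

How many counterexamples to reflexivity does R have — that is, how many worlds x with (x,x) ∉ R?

R is reflexive; there are no such worlds.

0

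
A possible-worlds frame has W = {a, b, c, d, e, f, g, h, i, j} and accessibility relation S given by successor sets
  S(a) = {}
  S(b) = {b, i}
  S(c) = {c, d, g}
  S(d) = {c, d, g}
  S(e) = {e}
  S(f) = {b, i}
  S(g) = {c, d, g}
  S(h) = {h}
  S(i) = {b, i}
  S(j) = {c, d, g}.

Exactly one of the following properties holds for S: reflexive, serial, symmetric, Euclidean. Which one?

Reflexive: no — a is not related to itself.
Serial: no — a has no S-successor.
Symmetric: no — f S b but not b S f.
Euclidean: yes — any two successors of a common world are S-related.
Only Euclidean holds.

Euclidean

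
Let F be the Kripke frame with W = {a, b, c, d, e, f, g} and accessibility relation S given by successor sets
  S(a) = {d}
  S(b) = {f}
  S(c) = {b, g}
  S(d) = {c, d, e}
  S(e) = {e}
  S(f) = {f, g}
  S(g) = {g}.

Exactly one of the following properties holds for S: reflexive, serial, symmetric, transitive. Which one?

serial

Reflexive: no — a is not related to itself.
Serial: yes — every world has a successor (e.g. a S d).
Symmetric: no — a S d but not d S a.
Transitive: no — a S d and d S c, but not a S c.
Only serial holds.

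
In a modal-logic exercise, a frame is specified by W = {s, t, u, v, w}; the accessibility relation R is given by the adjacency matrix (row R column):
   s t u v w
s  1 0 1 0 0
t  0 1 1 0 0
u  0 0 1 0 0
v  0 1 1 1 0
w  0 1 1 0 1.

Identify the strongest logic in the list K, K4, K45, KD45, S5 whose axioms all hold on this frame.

K4

Transitive (axiom 4): yes — every two-step R-path is closed by a direct edge.
Euclidean (axiom 5): no — v R u and v R t, but not u R t.
Serial (axiom D): yes — every world has a successor (e.g. s R s).
Reflexive (axiom T): yes — every world is R-related to itself.
So F validates K, K4; K45 would additionally require R to be Euclidean. The strongest is K4.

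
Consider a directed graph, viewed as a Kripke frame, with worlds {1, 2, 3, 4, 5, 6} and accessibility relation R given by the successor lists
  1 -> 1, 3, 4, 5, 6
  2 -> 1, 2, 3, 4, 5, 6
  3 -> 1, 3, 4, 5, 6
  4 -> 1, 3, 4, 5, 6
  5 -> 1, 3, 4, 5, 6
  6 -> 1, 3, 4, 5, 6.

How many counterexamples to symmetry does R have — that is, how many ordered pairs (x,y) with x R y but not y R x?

Enumerating: (2,1), (2,3), (2,4), (2,5), (2,6).

5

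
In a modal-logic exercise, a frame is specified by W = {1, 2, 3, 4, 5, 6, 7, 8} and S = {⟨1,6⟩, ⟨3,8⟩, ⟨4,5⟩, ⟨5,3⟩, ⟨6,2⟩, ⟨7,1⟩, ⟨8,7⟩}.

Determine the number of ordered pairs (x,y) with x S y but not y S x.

Enumerating: (1,6), (3,8), (4,5), (5,3), (6,2), (7,1), (8,7).

7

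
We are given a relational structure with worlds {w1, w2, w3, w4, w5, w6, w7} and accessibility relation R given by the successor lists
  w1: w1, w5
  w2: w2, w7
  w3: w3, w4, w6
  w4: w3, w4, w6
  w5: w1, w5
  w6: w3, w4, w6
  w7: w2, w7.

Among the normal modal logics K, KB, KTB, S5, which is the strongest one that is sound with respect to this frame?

Symmetric (axiom B): yes — every pair in R has its reverse in R.
Reflexive (axiom T): yes — every world is R-related to itself.
Euclidean (axiom 5): yes — any two successors of a common world are R-related.
So F validates K, KB, KTB, S5. The strongest is S5.

S5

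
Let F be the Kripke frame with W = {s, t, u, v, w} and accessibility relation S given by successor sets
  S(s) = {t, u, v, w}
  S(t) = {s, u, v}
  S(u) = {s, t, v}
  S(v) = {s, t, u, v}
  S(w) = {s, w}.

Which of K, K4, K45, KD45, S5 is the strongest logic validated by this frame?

K

Transitive (axiom 4): no — t S s and s S w, but not t S w.
Euclidean (axiom 5): no — s S t and s S w, but not t S w.
Serial (axiom D): yes — every world has a successor (e.g. s S t).
Reflexive (axiom T): no — s is not related to itself.
So F validates K; K4 would additionally require S to be transitive. The strongest is K.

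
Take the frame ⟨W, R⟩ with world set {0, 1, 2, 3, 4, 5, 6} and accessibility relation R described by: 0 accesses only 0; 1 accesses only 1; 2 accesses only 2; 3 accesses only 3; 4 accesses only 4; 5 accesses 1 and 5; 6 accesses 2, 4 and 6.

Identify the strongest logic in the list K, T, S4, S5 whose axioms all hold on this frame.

S4

Reflexive (axiom T): yes — every world is R-related to itself.
Transitive (axiom 4): yes — every two-step R-path is closed by a direct edge.
Euclidean (axiom 5): no — 6 R 2 and 6 R 4, but not 2 R 4.
So F validates K, T, S4; S5 would additionally require R to be Euclidean. The strongest is S4.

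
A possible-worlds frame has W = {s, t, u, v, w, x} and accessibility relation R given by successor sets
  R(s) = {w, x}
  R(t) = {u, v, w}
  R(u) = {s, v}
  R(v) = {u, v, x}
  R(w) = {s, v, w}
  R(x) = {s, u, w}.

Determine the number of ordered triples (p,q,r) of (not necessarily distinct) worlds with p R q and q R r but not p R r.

20

Enumerating: (s,w,s), (s,w,v), (s,x,s), (s,x,u), (t,u,s), (t,v,x), (t,w,s), (u,s,w), (u,s,x), (u,v,u), (u,v,x), (v,u,s), … and 8 more.
Total: 20.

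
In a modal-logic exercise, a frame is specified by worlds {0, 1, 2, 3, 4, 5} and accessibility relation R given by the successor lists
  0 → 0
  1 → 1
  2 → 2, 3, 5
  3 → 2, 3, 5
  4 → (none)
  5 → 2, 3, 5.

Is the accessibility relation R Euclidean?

Yes

Euclidean: yes — any two successors of a common world are R-related.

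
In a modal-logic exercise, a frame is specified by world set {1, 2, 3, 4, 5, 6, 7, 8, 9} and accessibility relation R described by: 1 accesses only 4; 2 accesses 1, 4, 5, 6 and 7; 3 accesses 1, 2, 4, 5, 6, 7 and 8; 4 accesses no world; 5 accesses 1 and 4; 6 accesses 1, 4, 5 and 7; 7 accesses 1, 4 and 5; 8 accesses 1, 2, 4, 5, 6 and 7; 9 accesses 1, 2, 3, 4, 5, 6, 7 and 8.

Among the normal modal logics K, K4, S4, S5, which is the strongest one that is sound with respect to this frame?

Transitive (axiom 4): yes — every two-step R-path is closed by a direct edge.
Reflexive (axiom T): no — 1 is not related to itself.
Euclidean (axiom 5): no — 2 R 1 and 2 R 5, but not 1 R 5.
So F validates K, K4; S4 would additionally require R to be reflexive. The strongest is K4.

K4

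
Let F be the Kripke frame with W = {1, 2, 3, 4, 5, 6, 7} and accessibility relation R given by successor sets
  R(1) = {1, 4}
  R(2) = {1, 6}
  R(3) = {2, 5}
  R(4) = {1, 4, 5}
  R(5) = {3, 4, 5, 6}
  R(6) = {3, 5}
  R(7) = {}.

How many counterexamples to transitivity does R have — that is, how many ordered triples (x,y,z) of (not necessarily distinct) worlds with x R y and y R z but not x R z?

16

Enumerating: (1,4,5), (2,1,4), (2,6,3), (2,6,5), (3,2,1), (3,2,6), (3,5,3), (3,5,4), (3,5,6), (4,5,3), (4,5,6), (5,3,2), (5,4,1), (6,3,2), (6,5,4), (6,5,6).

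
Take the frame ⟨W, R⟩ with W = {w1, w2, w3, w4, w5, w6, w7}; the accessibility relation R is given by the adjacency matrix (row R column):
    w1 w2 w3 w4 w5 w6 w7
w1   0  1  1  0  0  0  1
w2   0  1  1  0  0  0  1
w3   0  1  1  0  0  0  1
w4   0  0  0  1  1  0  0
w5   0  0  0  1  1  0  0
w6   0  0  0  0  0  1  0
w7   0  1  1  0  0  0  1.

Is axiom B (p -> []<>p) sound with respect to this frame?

Axiom B corresponds to the accessibility relation being symmetric.
Symmetric: no — w1 R w2 but not w2 R w1.

No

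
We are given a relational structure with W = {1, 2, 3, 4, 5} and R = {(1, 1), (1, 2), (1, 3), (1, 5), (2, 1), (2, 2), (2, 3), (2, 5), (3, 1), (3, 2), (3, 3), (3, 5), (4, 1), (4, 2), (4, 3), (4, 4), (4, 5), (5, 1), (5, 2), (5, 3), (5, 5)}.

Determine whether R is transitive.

Transitive: yes — every two-step R-path is closed by a direct edge.

Yes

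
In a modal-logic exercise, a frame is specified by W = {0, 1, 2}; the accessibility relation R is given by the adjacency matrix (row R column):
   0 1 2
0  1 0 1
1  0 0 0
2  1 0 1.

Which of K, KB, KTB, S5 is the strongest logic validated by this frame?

Symmetric (axiom B): yes — every pair in R has its reverse in R.
Reflexive (axiom T): no — 1 is not related to itself.
Euclidean (axiom 5): yes — any two successors of a common world are R-related.
So F validates K, KB; KTB would additionally require R to be reflexive. The strongest is KB.

KB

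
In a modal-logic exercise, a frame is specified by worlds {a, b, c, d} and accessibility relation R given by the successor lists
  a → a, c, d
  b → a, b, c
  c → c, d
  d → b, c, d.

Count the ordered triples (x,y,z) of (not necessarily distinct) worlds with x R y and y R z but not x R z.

5

Enumerating: (a,d,b), (b,a,d), (b,c,d), (c,d,b), (d,b,a).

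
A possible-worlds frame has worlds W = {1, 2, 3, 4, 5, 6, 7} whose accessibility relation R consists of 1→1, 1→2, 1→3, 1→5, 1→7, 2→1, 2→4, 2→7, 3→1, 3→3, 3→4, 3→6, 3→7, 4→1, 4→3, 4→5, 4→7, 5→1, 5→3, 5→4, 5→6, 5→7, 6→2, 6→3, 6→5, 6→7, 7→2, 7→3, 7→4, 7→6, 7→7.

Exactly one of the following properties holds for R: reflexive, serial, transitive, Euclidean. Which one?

Reflexive: no — 2 is not related to itself.
Serial: yes — every world has a successor (e.g. 1 R 1).
Transitive: no — 1 R 2 and 2 R 4, but not 1 R 4.
Euclidean: no — 1 R 2 and 1 R 3, but not 2 R 3.
Only serial holds.

serial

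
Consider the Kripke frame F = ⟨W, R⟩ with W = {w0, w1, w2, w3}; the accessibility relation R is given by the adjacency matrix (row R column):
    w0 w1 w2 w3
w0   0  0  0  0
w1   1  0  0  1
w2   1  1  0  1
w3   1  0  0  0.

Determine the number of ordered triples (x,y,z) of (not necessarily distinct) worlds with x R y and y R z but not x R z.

0

R is transitive; there are no such tuples.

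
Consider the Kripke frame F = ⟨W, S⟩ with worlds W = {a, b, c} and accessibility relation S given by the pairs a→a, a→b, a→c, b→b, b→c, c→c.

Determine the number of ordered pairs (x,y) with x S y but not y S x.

3

Enumerating: (a,b), (a,c), (b,c).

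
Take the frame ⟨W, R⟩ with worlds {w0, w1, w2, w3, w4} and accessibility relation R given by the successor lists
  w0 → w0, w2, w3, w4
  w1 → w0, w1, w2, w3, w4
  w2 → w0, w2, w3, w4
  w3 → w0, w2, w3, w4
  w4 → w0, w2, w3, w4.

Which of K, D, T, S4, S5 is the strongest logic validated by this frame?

Serial (axiom D): yes — every world has a successor (e.g. w0 R w0).
Reflexive (axiom T): yes — every world is R-related to itself.
Transitive (axiom 4): yes — every two-step R-path is closed by a direct edge.
Euclidean (axiom 5): no — w1 R w0 and w1 R w1, but not w0 R w1.
So F validates K, D, T, S4; S5 would additionally require R to be Euclidean. The strongest is S4.

S4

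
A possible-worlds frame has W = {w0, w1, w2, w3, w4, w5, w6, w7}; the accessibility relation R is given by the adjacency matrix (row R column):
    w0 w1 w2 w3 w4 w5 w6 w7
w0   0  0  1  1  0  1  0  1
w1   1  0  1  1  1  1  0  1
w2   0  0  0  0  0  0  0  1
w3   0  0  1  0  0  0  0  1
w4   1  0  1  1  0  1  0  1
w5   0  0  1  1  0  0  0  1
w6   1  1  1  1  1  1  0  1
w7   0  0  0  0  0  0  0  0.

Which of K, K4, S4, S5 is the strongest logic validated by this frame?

K4

Transitive (axiom 4): yes — every two-step R-path is closed by a direct edge.
Reflexive (axiom T): no — w0 is not related to itself.
Euclidean (axiom 5): no — w0 R w2 and w0 R w3, but not w2 R w3.
So F validates K, K4; S4 would additionally require R to be reflexive. The strongest is K4.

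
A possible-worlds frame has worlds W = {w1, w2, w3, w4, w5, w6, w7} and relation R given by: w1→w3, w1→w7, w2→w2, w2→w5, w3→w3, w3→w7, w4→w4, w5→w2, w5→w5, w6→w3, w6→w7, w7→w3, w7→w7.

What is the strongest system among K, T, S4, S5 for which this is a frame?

K

Reflexive (axiom T): no — w1 is not related to itself.
Transitive (axiom 4): yes — every two-step R-path is closed by a direct edge.
Euclidean (axiom 5): yes — any two successors of a common world are R-related.
So F validates K; T would additionally require R to be reflexive. The strongest is K.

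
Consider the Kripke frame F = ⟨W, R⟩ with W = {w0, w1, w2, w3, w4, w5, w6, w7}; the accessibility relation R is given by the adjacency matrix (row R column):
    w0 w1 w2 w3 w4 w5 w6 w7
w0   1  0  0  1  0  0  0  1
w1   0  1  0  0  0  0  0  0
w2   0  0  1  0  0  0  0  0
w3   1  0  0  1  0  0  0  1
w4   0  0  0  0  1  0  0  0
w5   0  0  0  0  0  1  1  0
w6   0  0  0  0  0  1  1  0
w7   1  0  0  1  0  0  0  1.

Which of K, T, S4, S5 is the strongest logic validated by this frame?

Reflexive (axiom T): yes — every world is R-related to itself.
Transitive (axiom 4): yes — every two-step R-path is closed by a direct edge.
Euclidean (axiom 5): yes — any two successors of a common world are R-related.
So F validates K, T, S4, S5. The strongest is S5.

S5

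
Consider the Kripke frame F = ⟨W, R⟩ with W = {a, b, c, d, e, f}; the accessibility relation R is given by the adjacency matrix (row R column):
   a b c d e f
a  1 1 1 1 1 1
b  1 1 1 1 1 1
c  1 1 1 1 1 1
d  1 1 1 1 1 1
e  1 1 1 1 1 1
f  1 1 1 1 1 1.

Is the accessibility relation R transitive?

Transitive: yes — every two-step R-path is closed by a direct edge.

Yes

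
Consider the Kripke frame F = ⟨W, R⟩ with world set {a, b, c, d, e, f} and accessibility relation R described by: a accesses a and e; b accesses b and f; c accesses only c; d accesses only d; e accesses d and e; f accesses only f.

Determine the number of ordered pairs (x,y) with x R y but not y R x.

3

Enumerating: (a,e), (b,f), (e,d).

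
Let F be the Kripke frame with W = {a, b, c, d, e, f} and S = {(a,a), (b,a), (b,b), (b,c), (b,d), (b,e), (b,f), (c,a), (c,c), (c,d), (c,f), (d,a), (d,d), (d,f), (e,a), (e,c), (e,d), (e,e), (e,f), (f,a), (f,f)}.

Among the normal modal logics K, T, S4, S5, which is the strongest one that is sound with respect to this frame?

Reflexive (axiom T): yes — every world is S-related to itself.
Transitive (axiom 4): yes — every two-step S-path is closed by a direct edge.
Euclidean (axiom 5): no — b S a and b S c, but not a S c.
So F validates K, T, S4; S5 would additionally require S to be Euclidean. The strongest is S4.

S4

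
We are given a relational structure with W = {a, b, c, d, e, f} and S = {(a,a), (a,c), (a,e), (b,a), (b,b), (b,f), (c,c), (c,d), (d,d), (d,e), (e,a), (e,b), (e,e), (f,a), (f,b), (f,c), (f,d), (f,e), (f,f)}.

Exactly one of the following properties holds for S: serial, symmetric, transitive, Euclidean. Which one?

serial

Serial: yes — every world has a successor (e.g. a S a).
Symmetric: no — a S c but not c S a.
Transitive: no — a S c and c S d, but not a S d.
Euclidean: no — a S c and a S e, but not c S e.
Only serial holds.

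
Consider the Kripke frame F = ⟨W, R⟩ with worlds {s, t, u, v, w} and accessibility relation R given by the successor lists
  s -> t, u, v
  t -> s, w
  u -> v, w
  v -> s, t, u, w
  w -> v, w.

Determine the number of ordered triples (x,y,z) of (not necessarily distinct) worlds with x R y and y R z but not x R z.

18

Enumerating: (s,t,s), (s,t,w), (s,u,w), (s,v,s), (s,v,w), (t,s,t), (t,s,u), (t,s,v), (t,w,v), (u,v,s), (u,v,t), (u,v,u), (v,s,v), (v,u,v), (v,w,v), (w,v,s), (w,v,t), (w,v,u).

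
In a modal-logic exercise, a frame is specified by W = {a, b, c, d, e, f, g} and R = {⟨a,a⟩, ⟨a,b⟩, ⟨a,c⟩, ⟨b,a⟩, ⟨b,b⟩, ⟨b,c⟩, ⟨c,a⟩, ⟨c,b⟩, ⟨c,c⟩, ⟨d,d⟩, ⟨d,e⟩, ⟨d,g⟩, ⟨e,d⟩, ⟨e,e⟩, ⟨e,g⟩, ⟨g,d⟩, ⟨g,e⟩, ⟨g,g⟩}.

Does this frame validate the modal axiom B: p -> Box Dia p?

The schema B characterises exactly the symmetric frames.
Symmetric: yes — every pair in R has its reverse in R.

Yes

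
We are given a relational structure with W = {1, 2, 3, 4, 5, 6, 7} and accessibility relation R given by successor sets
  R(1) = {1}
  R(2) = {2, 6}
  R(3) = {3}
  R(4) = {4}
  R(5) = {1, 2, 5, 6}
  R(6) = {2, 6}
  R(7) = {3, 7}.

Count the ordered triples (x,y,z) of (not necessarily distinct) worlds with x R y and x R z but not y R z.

Enumerating: (5,1,2), (5,1,5), (5,1,6), (5,2,1), (5,2,5), (5,6,1), (5,6,5), (7,3,7).

8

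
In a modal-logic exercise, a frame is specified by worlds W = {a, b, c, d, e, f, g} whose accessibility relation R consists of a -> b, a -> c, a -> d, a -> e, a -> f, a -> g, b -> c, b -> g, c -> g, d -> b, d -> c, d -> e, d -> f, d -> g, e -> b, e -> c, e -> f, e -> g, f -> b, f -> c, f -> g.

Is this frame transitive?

Transitive: yes — every two-step R-path is closed by a direct edge.

Yes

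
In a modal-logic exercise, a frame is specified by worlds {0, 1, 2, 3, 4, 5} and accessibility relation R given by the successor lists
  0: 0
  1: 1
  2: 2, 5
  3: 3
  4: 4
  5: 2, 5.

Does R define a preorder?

Yes

Reflexive: yes — every world is R-related to itself.
Transitive: yes — every two-step R-path is closed by a direct edge.
So R is a preorder.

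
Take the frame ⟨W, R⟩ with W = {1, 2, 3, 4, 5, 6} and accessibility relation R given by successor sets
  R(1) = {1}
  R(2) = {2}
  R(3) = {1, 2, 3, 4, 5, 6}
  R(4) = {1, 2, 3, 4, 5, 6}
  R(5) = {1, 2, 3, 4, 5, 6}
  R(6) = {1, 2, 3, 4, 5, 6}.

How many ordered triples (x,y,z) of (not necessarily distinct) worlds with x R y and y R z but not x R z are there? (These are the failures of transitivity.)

R is transitive; there are no such tuples.

0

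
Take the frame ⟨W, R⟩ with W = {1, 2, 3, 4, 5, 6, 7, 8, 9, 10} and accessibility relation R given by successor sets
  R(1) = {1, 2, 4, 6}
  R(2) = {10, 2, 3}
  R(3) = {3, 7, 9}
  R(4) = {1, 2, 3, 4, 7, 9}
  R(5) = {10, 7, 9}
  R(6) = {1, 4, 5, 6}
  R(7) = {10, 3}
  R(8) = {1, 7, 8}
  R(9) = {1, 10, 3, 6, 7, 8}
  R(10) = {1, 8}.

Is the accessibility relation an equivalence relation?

Reflexive: no — 5 is not related to itself.
Symmetric: no — 1 R 2 but not 2 R 1.
Transitive: no — 1 R 2 and 2 R 10, but not 1 R 10.
So R is not an equivalence relation.

No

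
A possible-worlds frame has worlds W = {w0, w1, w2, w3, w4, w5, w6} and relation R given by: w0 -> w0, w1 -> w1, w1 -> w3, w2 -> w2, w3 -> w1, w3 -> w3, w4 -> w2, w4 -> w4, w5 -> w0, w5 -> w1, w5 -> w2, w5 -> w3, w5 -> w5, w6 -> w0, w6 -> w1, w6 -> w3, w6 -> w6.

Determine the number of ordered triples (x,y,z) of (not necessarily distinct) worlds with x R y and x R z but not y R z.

22

Enumerating: (w4,w2,w4), (w5,w0,w1), (w5,w0,w2), (w5,w0,w3), (w5,w0,w5), (w5,w1,w0), (w5,w1,w2), (w5,w1,w5), (w5,w2,w0), (w5,w2,w1), (w5,w2,w3), (w5,w2,w5), … and 10 more.
Total: 22.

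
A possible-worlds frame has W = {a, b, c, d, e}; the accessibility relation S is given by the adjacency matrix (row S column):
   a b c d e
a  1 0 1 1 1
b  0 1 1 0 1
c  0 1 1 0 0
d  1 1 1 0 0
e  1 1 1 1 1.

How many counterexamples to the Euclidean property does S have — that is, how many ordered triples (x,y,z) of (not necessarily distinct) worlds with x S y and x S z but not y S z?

17

Enumerating: (a,c,a), (a,c,d), (a,c,e), (a,d,d), (a,d,e), (b,c,e), (d,a,b), (d,b,a), (d,c,a), (e,a,b), (e,b,a), (e,b,d), (e,c,a), (e,c,d), (e,c,e), (e,d,d), (e,d,e).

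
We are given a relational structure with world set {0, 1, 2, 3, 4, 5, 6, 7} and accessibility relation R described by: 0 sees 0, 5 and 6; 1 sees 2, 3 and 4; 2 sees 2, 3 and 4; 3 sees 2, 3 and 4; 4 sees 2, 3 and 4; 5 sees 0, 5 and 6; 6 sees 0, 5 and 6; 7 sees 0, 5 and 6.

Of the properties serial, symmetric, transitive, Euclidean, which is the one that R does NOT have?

symmetric

Serial: yes — every world has a successor (e.g. 0 R 0).
Symmetric: no — 1 R 2 but not 2 R 1.
Transitive: yes — every two-step R-path is closed by a direct edge.
Euclidean: yes — any two successors of a common world are R-related.
Only symmetric fails.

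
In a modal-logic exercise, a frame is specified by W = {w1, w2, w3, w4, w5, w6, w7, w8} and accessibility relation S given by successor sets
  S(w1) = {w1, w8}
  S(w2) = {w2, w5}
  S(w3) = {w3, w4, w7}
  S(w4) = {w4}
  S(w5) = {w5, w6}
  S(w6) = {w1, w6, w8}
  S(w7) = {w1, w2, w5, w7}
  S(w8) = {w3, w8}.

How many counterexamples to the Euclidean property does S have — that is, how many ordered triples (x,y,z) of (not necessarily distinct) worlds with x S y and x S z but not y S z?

19

Enumerating: (w1,w8,w1), (w2,w5,w2), (w3,w4,w3), (w3,w4,w7), (w3,w7,w3), (w3,w7,w4), (w5,w6,w5), (w6,w1,w6), (w6,w8,w1), (w6,w8,w6), (w7,w1,w2), (w7,w1,w5), … and 7 more.
Total: 19.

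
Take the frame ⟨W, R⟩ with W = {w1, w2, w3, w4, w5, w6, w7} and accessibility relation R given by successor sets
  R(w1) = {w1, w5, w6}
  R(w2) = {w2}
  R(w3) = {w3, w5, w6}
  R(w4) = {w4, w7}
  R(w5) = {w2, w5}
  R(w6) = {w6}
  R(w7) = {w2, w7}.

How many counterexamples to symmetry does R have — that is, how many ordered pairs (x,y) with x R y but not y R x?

7

Enumerating: (w1,w5), (w1,w6), (w3,w5), (w3,w6), (w4,w7), (w5,w2), (w7,w2).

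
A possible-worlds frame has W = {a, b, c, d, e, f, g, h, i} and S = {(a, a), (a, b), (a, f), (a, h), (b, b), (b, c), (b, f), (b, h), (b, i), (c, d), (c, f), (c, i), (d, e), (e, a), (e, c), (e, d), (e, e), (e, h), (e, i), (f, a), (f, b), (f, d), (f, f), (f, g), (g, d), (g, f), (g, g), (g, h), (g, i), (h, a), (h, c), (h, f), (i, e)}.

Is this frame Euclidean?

Euclidean: no — a S f and a S h, but not f S h.

No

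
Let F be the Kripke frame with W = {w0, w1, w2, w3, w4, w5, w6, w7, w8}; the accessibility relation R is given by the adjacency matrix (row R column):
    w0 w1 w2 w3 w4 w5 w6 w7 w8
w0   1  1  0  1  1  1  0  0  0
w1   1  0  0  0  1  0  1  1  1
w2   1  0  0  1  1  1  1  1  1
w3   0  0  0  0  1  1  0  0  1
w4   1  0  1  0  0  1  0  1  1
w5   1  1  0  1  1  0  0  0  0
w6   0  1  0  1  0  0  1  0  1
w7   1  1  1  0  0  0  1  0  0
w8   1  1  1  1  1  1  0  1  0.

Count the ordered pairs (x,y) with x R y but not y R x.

16

Enumerating: (w0,w3), (w1,w4), (w2,w0), (w2,w3), (w2,w5), (w2,w6), (w3,w4), (w4,w7), (w5,w1), (w6,w3), (w6,w8), (w7,w0), (w7,w6), (w8,w0), (w8,w5), (w8,w7).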